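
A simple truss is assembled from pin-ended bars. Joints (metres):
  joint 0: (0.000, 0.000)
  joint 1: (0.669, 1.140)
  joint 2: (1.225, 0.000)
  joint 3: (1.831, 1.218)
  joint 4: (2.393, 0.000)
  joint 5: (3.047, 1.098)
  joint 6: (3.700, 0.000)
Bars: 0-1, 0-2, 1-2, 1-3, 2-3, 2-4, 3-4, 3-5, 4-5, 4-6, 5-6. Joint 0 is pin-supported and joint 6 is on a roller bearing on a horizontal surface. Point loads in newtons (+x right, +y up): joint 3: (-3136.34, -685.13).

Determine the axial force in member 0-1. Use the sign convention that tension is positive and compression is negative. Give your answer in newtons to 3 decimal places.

N=7 nodes, M=11 members, R=3 reactions → 2N=14, M+R=14
member 0 (0-1): L=1.3218, (cx,cy)=(0.5061,0.8625)
member 1 (0-2): L=1.2250, (cx,cy)=(1.0000,0.0000)
member 2 (1-2): L=1.2684, (cx,cy)=(0.4384,-0.8988)
member 3 (1-3): L=1.1646, (cx,cy)=(0.9978,0.0670)
member 4 (2-3): L=1.3604, (cx,cy)=(0.4454,0.8953)
member 5 (2-4): L=1.1680, (cx,cy)=(1.0000,0.0000)
member 6 (3-4): L=1.3414, (cx,cy)=(0.4190,-0.9080)
member 7 (3-5): L=1.2219, (cx,cy)=(0.9952,-0.0982)
member 8 (4-5): L=1.2780, (cx,cy)=(0.5117,0.8591)
member 9 (4-6): L=1.3070, (cx,cy)=(1.0000,0.0000)
member 10 (5-6): L=1.2775, (cx,cy)=(0.5112,-0.8595)
solve A·x = −loads:
  F[0-1] = -1598.3747 N (compression)
  F[0-2] = -2327.3591 N (compression)
  F[1-2] = +1426.6266 N (tension)
  F[1-3] = -1437.5869 N (compression)
  F[2-3] = -1432.1897 N (compression)
  F[2-4] = -1064.0141 N (compression)
  F[3-4] = +678.9312 N (tension)
  F[3-5] = +783.3534 N (tension)
  F[4-5] = -717.5404 N (compression)
  F[4-6] = -412.3787 N (compression)
  F[5-6] = +806.7609 N (tension)
  Rx@0 = +3136.3400 N
  Ry@0 = +1378.5325 N
  Ry@6 = -693.4025 N

-1598.375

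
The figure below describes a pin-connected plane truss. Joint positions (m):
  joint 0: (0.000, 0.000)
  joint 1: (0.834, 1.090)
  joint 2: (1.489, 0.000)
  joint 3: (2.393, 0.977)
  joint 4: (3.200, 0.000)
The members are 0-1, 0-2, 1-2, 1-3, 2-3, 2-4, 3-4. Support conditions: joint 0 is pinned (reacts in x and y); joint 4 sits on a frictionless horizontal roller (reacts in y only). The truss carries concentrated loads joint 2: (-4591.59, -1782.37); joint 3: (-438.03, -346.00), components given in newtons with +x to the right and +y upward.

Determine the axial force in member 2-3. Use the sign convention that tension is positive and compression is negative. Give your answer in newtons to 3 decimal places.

663.257

N=5 nodes, M=7 members, R=3 reactions → 2N=10, M+R=10
member 0 (0-1): L=1.3725, (cx,cy)=(0.6077,0.7942)
member 1 (0-2): L=1.4890, (cx,cy)=(1.0000,0.0000)
member 2 (1-2): L=1.2717, (cx,cy)=(0.5151,-0.8571)
member 3 (1-3): L=1.5631, (cx,cy)=(0.9974,-0.0723)
member 4 (2-3): L=1.3311, (cx,cy)=(0.6792,0.7340)
member 5 (2-4): L=1.7110, (cx,cy)=(1.0000,0.0000)
member 6 (3-4): L=1.2672, (cx,cy)=(0.6368,-0.7710)
solve A·x = −loads:
  F[0-1] = -1478.2362 N (compression)
  F[0-2] = -4131.3455 N (compression)
  F[1-2] = +1511.4598 N (tension)
  F[1-3] = -1681.1868 N (compression)
  F[2-3] = +663.2574 N (tension)
  F[2-4] = +788.3045 N (tension)
  F[3-4] = -1237.8363 N (compression)
  Rx@0 = +5029.6200 N
  Ry@0 = +1174.0039 N
  Ry@4 = +954.3661 N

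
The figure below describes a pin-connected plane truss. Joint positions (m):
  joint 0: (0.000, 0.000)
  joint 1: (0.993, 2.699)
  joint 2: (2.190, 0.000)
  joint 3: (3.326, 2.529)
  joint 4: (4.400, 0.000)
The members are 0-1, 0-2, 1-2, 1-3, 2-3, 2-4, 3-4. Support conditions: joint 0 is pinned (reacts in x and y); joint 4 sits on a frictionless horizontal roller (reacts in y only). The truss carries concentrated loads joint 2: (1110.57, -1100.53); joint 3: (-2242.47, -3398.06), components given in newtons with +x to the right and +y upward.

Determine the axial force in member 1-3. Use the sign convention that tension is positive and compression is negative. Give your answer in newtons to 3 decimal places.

N=5 nodes, M=7 members, R=3 reactions → 2N=10, M+R=10
member 0 (0-1): L=2.8759, (cx,cy)=(0.3453,0.9385)
member 1 (0-2): L=2.1900, (cx,cy)=(1.0000,0.0000)
member 2 (1-2): L=2.9525, (cx,cy)=(0.4054,-0.9141)
member 3 (1-3): L=2.3392, (cx,cy)=(0.9974,-0.0727)
member 4 (2-3): L=2.7724, (cx,cy)=(0.4097,0.9122)
member 5 (2-4): L=2.2100, (cx,cy)=(1.0000,0.0000)
member 6 (3-4): L=2.7476, (cx,cy)=(0.3909,-0.9204)
solve A·x = −loads:
  F[0-1] = -2846.1586 N (compression)
  F[0-2] = -149.1603 N (compression)
  F[1-2] = +3100.5545 N (tension)
  F[1-3] = -2245.6911 N (compression)
  F[2-3] = -1900.6703 N (compression)
  F[2-4] = +776.0818 N (tension)
  F[3-4] = -1985.4414 N (compression)
  Rx@0 = +1131.9000 N
  Ry@0 = +2671.1124 N
  Ry@4 = +1827.4776 N

-2245.691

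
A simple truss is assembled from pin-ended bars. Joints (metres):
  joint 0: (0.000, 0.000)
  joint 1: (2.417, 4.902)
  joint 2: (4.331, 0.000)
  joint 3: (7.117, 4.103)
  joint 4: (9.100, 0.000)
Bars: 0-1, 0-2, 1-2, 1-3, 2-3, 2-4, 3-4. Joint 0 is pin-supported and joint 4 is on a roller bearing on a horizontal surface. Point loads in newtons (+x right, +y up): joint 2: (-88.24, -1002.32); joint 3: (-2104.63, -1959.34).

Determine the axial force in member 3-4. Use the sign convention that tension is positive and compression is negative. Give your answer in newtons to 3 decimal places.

N=5 nodes, M=7 members, R=3 reactions → 2N=10, M+R=10
member 0 (0-1): L=5.4655, (cx,cy)=(0.4422,0.8969)
member 1 (0-2): L=4.3310, (cx,cy)=(1.0000,0.0000)
member 2 (1-2): L=5.2624, (cx,cy)=(0.3637,-0.9315)
member 3 (1-3): L=4.7674, (cx,cy)=(0.9859,-0.1676)
member 4 (2-3): L=4.9595, (cx,cy)=(0.5618,0.8273)
member 5 (2-4): L=4.7690, (cx,cy)=(1.0000,0.0000)
member 6 (3-4): L=4.5571, (cx,cy)=(0.4351,-0.9004)
solve A·x = −loads:
  F[0-1] = -2119.7188 N (compression)
  F[0-2] = -1255.4668 N (compression)
  F[1-2] = +2369.3038 N (tension)
  F[1-3] = -1824.9585 N (compression)
  F[2-3] = -1456.1909 N (compression)
  F[2-4] = +512.5355 N (tension)
  F[3-4] = -1177.8420 N (compression)
  Rx@0 = +2192.8700 N
  Ry@0 = +1901.1794 N
  Ry@4 = +1060.4806 N

-1177.842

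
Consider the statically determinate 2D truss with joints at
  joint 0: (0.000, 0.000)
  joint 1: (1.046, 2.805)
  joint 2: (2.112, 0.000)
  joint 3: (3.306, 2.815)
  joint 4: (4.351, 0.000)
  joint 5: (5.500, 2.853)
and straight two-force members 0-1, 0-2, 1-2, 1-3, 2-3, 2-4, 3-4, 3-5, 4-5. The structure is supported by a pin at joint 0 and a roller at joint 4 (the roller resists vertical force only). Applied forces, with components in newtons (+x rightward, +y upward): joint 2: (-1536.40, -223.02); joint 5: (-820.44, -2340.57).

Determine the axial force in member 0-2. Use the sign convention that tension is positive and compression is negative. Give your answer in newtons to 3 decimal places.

N=6 nodes, M=9 members, R=3 reactions → 2N=12, M+R=12
member 0 (0-1): L=2.9937, (cx,cy)=(0.3494,0.9370)
member 1 (0-2): L=2.1120, (cx,cy)=(1.0000,0.0000)
member 2 (1-2): L=3.0007, (cx,cy)=(0.3552,-0.9348)
member 3 (1-3): L=2.2600, (cx,cy)=(1.0000,0.0044)
member 4 (2-3): L=3.0578, (cx,cy)=(0.3905,0.9206)
member 5 (2-4): L=2.2390, (cx,cy)=(1.0000,0.0000)
member 6 (3-4): L=3.0027, (cx,cy)=(0.3480,-0.9375)
member 7 (3-5): L=2.1943, (cx,cy)=(0.9999,0.0173)
member 8 (4-5): L=3.0757, (cx,cy)=(0.3736,0.9276)
solve A·x = −loads:
  F[0-1] = -36.9759 N (compression)
  F[0-2] = -2343.9205 N (compression)
  F[1-2] = +36.9397 N (tension)
  F[1-3] = -26.0424 N (compression)
  F[2-3] = +204.7444 N (tension)
  F[2-4] = -874.3470 N (compression)
  F[3-4] = -198.6624 N (compression)
  F[3-5] = +123.0638 N (tension)
  F[4-5] = -2525.5521 N (compression)
  Rx@0 = +2356.8400 N
  Ry@0 = +34.6454 N
  Ry@4 = +2528.9446 N

-2343.921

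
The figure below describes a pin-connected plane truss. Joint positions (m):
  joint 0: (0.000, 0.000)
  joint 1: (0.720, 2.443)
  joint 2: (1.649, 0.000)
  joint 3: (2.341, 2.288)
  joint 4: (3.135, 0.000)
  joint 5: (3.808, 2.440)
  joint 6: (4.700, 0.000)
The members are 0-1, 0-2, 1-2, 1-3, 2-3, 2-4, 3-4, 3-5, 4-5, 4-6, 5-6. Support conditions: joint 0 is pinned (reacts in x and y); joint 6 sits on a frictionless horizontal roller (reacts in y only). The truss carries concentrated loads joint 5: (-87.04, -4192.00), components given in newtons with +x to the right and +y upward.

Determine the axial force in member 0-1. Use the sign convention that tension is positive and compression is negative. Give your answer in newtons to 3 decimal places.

N=7 nodes, M=11 members, R=3 reactions → 2N=14, M+R=14
member 0 (0-1): L=2.5469, (cx,cy)=(0.2827,0.9592)
member 1 (0-2): L=1.6490, (cx,cy)=(1.0000,0.0000)
member 2 (1-2): L=2.6137, (cx,cy)=(0.3554,-0.9347)
member 3 (1-3): L=1.6284, (cx,cy)=(0.9955,-0.0952)
member 4 (2-3): L=2.3904, (cx,cy)=(0.2895,0.9572)
member 5 (2-4): L=1.4860, (cx,cy)=(1.0000,0.0000)
member 6 (3-4): L=2.4219, (cx,cy)=(0.3278,-0.9447)
member 7 (3-5): L=1.4749, (cx,cy)=(0.9947,0.1031)
member 8 (4-5): L=2.5311, (cx,cy)=(0.2659,0.9640)
member 9 (4-6): L=1.5650, (cx,cy)=(1.0000,0.0000)
member 10 (5-6): L=2.5979, (cx,cy)=(0.3433,-0.9392)
solve A·x = −loads:
  F[0-1] = -876.5293 N (compression)
  F[0-2] = +160.7528 N (tension)
  F[1-2] = +959.7608 N (tension)
  F[1-3] = -591.6149 N (compression)
  F[2-3] = -937.2208 N (compression)
  F[2-4] = +773.2108 N (tension)
  F[3-4] = +768.0004 N (tension)
  F[3-5] = -1117.9914 N (compression)
  F[4-5] = -752.6463 N (compression)
  F[4-6] = +1225.1200 N (tension)
  F[5-6] = -3568.1409 N (compression)
  Rx@0 = +87.0400 N
  Ry@0 = +840.7748 N
  Ry@6 = +3351.2252 N

-876.529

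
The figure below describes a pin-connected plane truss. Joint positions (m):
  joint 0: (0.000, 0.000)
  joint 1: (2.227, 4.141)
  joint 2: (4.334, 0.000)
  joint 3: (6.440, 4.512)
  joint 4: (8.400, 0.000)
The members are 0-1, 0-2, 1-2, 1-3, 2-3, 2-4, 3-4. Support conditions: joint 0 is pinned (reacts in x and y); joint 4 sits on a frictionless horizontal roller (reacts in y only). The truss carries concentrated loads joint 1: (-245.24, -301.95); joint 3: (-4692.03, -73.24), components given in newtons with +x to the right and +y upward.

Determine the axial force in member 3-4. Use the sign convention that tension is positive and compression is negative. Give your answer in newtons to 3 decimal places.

2731.124

N=5 nodes, M=7 members, R=3 reactions → 2N=10, M+R=10
member 0 (0-1): L=4.7019, (cx,cy)=(0.4736,0.8807)
member 1 (0-2): L=4.3340, (cx,cy)=(1.0000,0.0000)
member 2 (1-2): L=4.6462, (cx,cy)=(0.4535,-0.8913)
member 3 (1-3): L=4.2293, (cx,cy)=(0.9961,0.0877)
member 4 (2-3): L=4.9793, (cx,cy)=(0.4230,0.9062)
member 5 (2-4): L=4.0660, (cx,cy)=(1.0000,0.0000)
member 6 (3-4): L=4.9193, (cx,cy)=(0.3984,-0.9172)
solve A·x = −loads:
  F[0-1] = -3270.2617 N (compression)
  F[0-2] = -3388.3329 N (compression)
  F[1-2] = +2645.4332 N (tension)
  F[1-3] = -2513.0550 N (compression)
  F[2-3] = -2601.9643 N (compression)
  F[2-4] = -1088.1582 N (compression)
  F[3-4] = +2731.1235 N (tension)
  Rx@0 = +4937.2700 N
  Ry@0 = +2880.1745 N
  Ry@4 = -2504.9845 N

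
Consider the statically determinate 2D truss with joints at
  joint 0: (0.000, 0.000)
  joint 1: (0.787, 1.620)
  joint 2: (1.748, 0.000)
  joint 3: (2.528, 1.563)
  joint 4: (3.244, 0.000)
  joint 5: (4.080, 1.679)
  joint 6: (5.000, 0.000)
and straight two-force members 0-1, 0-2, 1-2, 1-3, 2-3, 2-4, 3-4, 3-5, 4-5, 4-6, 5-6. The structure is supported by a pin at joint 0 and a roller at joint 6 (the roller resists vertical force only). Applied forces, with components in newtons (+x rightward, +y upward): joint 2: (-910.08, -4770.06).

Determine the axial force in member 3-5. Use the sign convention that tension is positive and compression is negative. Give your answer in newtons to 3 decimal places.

-1816.559

N=7 nodes, M=11 members, R=3 reactions → 2N=14, M+R=14
member 0 (0-1): L=1.8010, (cx,cy)=(0.4370,0.8995)
member 1 (0-2): L=1.7480, (cx,cy)=(1.0000,0.0000)
member 2 (1-2): L=1.8836, (cx,cy)=(0.5102,-0.8601)
member 3 (1-3): L=1.7419, (cx,cy)=(0.9995,-0.0327)
member 4 (2-3): L=1.7468, (cx,cy)=(0.4465,0.8948)
member 5 (2-4): L=1.4960, (cx,cy)=(1.0000,0.0000)
member 6 (3-4): L=1.7192, (cx,cy)=(0.4165,-0.9091)
member 7 (3-5): L=1.5563, (cx,cy)=(0.9972,0.0745)
member 8 (4-5): L=1.8756, (cx,cy)=(0.4457,0.8952)
member 9 (4-6): L=1.7560, (cx,cy)=(1.0000,0.0000)
member 10 (5-6): L=1.9145, (cx,cy)=(0.4805,-0.8770)
solve A·x = −loads:
  F[0-1] = -3449.1678 N (compression)
  F[0-2] = +597.0964 N (tension)
  F[1-2] = +3737.2068 N (tension)
  F[1-3] = -3415.7108 N (compression)
  F[2-3] = +1738.8183 N (tension)
  F[2-4] = +2637.4532 N (tension)
  F[3-4] = -1983.1867 N (compression)
  F[3-5] = -1816.5594 N (compression)
  F[4-5] = +2014.1474 N (tension)
  F[4-6] = +913.7605 N (tension)
  F[5-6] = -1901.5497 N (compression)
  Rx@0 = +910.0800 N
  Ry@0 = +3102.4470 N
  Ry@6 = +1667.6130 N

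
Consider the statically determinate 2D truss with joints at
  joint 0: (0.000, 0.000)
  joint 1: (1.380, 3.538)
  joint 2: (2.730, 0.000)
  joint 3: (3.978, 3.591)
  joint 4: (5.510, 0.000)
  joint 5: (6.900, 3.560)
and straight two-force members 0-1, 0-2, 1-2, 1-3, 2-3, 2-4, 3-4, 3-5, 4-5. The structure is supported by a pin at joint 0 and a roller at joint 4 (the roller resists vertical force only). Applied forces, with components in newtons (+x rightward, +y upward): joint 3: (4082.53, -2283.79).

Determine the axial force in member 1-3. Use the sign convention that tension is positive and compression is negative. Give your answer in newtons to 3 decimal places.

N=6 nodes, M=9 members, R=3 reactions → 2N=12, M+R=12
member 0 (0-1): L=3.7976, (cx,cy)=(0.3634,0.9316)
member 1 (0-2): L=2.7300, (cx,cy)=(1.0000,0.0000)
member 2 (1-2): L=3.7868, (cx,cy)=(0.3565,-0.9343)
member 3 (1-3): L=2.5985, (cx,cy)=(0.9998,0.0204)
member 4 (2-3): L=3.8017, (cx,cy)=(0.3283,0.9446)
member 5 (2-4): L=2.7800, (cx,cy)=(1.0000,0.0000)
member 6 (3-4): L=3.9041, (cx,cy)=(0.3924,-0.9198)
member 7 (3-5): L=2.9222, (cx,cy)=(0.9999,-0.0106)
member 8 (4-5): L=3.8217, (cx,cy)=(0.3637,0.9315)
solve A·x = −loads:
  F[0-1] = +2174.3396 N (tension)
  F[0-2] = +3292.4045 N (tension)
  F[1-2] = -2134.2909 N (compression)
  F[1-3] = +1551.3238 N (tension)
  F[2-3] = +2111.0478 N (tension)
  F[2-4] = +1838.5231 N (tension)
  F[3-4] = -4685.2811 N (compression)
  F[3-5] = -0.0000 N (compression)
  F[4-5] = +0.0000 N (tension)
  Rx@0 = -4082.5300 N
  Ry@0 = -2025.6985 N
  Ry@4 = +4309.4885 N

1551.324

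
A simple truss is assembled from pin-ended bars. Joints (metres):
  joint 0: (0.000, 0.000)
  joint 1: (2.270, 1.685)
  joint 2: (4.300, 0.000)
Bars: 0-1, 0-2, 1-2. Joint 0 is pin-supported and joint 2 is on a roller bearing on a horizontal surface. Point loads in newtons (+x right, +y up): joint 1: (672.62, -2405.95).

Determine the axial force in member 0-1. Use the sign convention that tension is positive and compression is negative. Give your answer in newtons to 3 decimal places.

-1463.446

N=3 nodes, M=3 members, R=3 reactions → 2N=6, M+R=6
member 0 (0-1): L=2.8270, (cx,cy)=(0.8030,0.5960)
member 1 (0-2): L=4.3000, (cx,cy)=(1.0000,0.0000)
member 2 (1-2): L=2.6382, (cx,cy)=(0.7695,-0.6387)
solve A·x = −loads:
  F[0-1] = -1463.4460 N (compression)
  F[0-2] = +1847.7108 N (tension)
  F[1-2] = -2401.3003 N (compression)
  Rx@0 = -672.6200 N
  Ry@0 = +872.2590 N
  Ry@2 = +1533.6910 N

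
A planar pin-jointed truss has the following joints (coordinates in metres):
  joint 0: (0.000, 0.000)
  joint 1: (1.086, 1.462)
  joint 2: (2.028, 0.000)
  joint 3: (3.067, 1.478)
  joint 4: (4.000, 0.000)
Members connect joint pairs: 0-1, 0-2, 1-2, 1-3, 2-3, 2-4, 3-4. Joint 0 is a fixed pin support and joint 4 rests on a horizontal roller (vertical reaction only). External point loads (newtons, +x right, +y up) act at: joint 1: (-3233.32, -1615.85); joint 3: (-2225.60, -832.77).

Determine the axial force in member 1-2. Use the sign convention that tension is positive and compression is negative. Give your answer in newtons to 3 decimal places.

2089.417

N=5 nodes, M=7 members, R=3 reactions → 2N=10, M+R=10
member 0 (0-1): L=1.8212, (cx,cy)=(0.5963,0.8028)
member 1 (0-2): L=2.0280, (cx,cy)=(1.0000,0.0000)
member 2 (1-2): L=1.7392, (cx,cy)=(0.5416,-0.8406)
member 3 (1-3): L=1.9811, (cx,cy)=(1.0000,0.0081)
member 4 (2-3): L=1.8067, (cx,cy)=(0.5751,0.8181)
member 5 (2-4): L=1.9720, (cx,cy)=(1.0000,0.0000)
member 6 (3-4): L=1.7478, (cx,cy)=(0.5338,-0.8456)
solve A·x = −loads:
  F[0-1] = -4204.9090 N (compression)
  F[0-2] = -2951.5169 N (compression)
  F[1-2] = +2089.4170 N (tension)
  F[1-3] = -405.7855 N (compression)
  F[2-3] = -2146.9630 N (compression)
  F[2-4] = -585.1185 N (compression)
  F[3-4] = +1096.1396 N (tension)
  Rx@0 = +5458.9200 N
  Ry@0 = +3375.5280 N
  Ry@4 = -926.9080 N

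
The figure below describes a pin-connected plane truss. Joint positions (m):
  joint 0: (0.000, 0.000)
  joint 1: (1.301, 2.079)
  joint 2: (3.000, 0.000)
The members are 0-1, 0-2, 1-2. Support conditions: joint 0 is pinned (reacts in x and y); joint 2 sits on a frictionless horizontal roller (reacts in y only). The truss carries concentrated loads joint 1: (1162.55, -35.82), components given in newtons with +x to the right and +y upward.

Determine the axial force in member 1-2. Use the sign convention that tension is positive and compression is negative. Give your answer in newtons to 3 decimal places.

N=3 nodes, M=3 members, R=3 reactions → 2N=6, M+R=6
member 0 (0-1): L=2.4525, (cx,cy)=(0.5305,0.8477)
member 1 (0-2): L=3.0000, (cx,cy)=(1.0000,0.0000)
member 2 (1-2): L=2.6849, (cx,cy)=(0.6328,-0.7743)
solve A·x = −loads:
  F[0-1] = +926.4607 N (tension)
  F[0-2] = +671.0855 N (tension)
  F[1-2] = -1060.5159 N (compression)
  Rx@0 = -1162.5500 N
  Ry@0 = -785.3611 N
  Ry@2 = +821.1811 N

-1060.516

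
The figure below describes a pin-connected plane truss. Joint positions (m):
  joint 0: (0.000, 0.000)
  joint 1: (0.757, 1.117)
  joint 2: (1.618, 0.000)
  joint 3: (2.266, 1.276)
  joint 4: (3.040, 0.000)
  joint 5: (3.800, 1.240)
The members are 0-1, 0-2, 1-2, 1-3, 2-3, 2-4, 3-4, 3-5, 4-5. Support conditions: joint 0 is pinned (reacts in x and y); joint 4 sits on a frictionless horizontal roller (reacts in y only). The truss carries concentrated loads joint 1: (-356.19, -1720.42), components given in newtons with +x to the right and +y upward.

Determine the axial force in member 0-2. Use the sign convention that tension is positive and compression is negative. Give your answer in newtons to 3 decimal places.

608.114

N=6 nodes, M=9 members, R=3 reactions → 2N=12, M+R=12
member 0 (0-1): L=1.3493, (cx,cy)=(0.5610,0.8278)
member 1 (0-2): L=1.6180, (cx,cy)=(1.0000,0.0000)
member 2 (1-2): L=1.4103, (cx,cy)=(0.6105,-0.7920)
member 3 (1-3): L=1.5174, (cx,cy)=(0.9945,0.1048)
member 4 (2-3): L=1.4311, (cx,cy)=(0.4528,0.8916)
member 5 (2-4): L=1.4220, (cx,cy)=(1.0000,0.0000)
member 6 (3-4): L=1.4924, (cx,cy)=(0.5186,-0.8550)
member 7 (3-5): L=1.5344, (cx,cy)=(0.9997,-0.0235)
member 8 (4-5): L=1.4544, (cx,cy)=(0.5226,0.8526)
solve A·x = −loads:
  F[0-1] = -1718.8645 N (compression)
  F[0-2] = +608.1136 N (tension)
  F[1-2] = -422.2676 N (compression)
  F[1-3] = -352.2591 N (compression)
  F[2-3] = +375.0984 N (tension)
  F[2-4] = +180.4772 N (tension)
  F[3-4] = -347.9894 N (compression)
  F[3-5] = -0.0000 N (compression)
  F[4-5] = +0.0000 N (tension)
  Rx@0 = +356.1900 N
  Ry@0 = +1422.8892 N
  Ry@4 = +297.5308 N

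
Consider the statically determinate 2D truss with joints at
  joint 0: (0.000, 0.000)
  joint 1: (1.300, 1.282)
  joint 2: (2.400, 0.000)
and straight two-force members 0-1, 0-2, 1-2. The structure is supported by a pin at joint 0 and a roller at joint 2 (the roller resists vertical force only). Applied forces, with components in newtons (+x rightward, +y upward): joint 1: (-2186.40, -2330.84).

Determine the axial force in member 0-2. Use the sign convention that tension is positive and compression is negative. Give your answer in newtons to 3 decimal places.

81.201

N=3 nodes, M=3 members, R=3 reactions → 2N=6, M+R=6
member 0 (0-1): L=1.8258, (cx,cy)=(0.7120,0.7022)
member 1 (0-2): L=2.4000, (cx,cy)=(1.0000,0.0000)
member 2 (1-2): L=1.6892, (cx,cy)=(0.6512,-0.7589)
solve A·x = −loads:
  F[0-1] = -3184.7484 N (compression)
  F[0-2] = +81.2012 N (tension)
  F[1-2] = -124.6983 N (compression)
  Rx@0 = +2186.4000 N
  Ry@0 = +2236.2037 N
  Ry@2 = +94.6363 N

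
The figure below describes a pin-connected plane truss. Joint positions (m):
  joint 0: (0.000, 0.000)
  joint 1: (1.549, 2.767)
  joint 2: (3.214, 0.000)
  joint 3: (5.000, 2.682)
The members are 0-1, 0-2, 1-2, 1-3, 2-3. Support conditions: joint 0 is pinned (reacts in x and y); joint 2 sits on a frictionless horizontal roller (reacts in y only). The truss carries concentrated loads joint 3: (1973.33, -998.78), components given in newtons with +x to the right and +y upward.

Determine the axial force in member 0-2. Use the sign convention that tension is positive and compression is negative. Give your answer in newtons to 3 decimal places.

N=4 nodes, M=5 members, R=3 reactions → 2N=8, M+R=8
member 0 (0-1): L=3.1711, (cx,cy)=(0.4885,0.8726)
member 1 (0-2): L=3.2140, (cx,cy)=(1.0000,0.0000)
member 2 (1-2): L=3.2293, (cx,cy)=(0.5156,-0.8568)
member 3 (1-3): L=3.4520, (cx,cy)=(0.9997,-0.0246)
member 4 (2-3): L=3.2223, (cx,cy)=(0.5543,0.8323)
solve A·x = −loads:
  F[0-1] = +2523.2290 N (tension)
  F[0-2] = +740.7868 N (tension)
  F[1-2] = -2644.1992 N (compression)
  F[1-3] = +2596.6485 N (tension)
  F[2-3] = -1123.1543 N (compression)
  Rx@0 = -1973.3300 N
  Ry@0 = -2201.7088 N
  Ry@2 = +3200.4888 N

740.787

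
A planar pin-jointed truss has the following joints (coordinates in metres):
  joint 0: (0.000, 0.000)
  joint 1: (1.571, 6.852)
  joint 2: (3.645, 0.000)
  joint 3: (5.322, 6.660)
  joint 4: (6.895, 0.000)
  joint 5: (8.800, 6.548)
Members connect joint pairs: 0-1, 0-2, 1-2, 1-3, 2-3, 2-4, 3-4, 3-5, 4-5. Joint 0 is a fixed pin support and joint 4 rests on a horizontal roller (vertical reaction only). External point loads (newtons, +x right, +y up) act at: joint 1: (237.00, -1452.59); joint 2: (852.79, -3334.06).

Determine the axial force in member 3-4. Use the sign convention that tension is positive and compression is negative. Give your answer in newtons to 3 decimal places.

-2393.099

N=6 nodes, M=9 members, R=3 reactions → 2N=12, M+R=12
member 0 (0-1): L=7.0298, (cx,cy)=(0.2235,0.9747)
member 1 (0-2): L=3.6450, (cx,cy)=(1.0000,0.0000)
member 2 (1-2): L=7.1590, (cx,cy)=(0.2897,-0.9571)
member 3 (1-3): L=3.7559, (cx,cy)=(0.9987,-0.0511)
member 4 (2-3): L=6.8679, (cx,cy)=(0.2442,0.9697)
member 5 (2-4): L=3.2500, (cx,cy)=(1.0000,0.0000)
member 6 (3-4): L=6.8432, (cx,cy)=(0.2299,-0.9732)
member 7 (3-5): L=3.4798, (cx,cy)=(0.9995,-0.0322)
member 8 (4-5): L=6.8195, (cx,cy)=(0.2793,0.9602)
solve A·x = −loads:
  F[0-1] = -2521.3987 N (compression)
  F[0-2] = +1653.2659 N (tension)
  F[1-2] = +1110.0796 N (tension)
  F[1-3] = -1123.5405 N (compression)
  F[2-3] = +2342.4923 N (tension)
  F[2-4] = +550.0823 N (tension)
  F[3-4] = -2393.0992 N (compression)
  F[3-5] = +0.0000 N (tension)
  F[4-5] = -0.0000 N (compression)
  Rx@0 = -1089.7900 N
  Ry@0 = +2457.6302 N
  Ry@4 = +2329.0198 N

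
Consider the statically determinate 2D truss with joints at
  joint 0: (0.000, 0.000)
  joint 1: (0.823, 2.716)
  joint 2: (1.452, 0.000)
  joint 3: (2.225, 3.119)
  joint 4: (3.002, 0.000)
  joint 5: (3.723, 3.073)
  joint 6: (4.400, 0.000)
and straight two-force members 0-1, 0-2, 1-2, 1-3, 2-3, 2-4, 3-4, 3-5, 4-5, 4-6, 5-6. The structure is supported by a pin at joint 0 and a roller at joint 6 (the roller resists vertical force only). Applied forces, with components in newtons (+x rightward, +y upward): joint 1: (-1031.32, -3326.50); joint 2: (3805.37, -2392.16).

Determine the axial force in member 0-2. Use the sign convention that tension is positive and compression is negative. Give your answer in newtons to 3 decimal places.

4272.069

N=7 nodes, M=11 members, R=3 reactions → 2N=14, M+R=14
member 0 (0-1): L=2.8380, (cx,cy)=(0.2900,0.9570)
member 1 (0-2): L=1.4520, (cx,cy)=(1.0000,0.0000)
member 2 (1-2): L=2.7879, (cx,cy)=(0.2256,-0.9742)
member 3 (1-3): L=1.4588, (cx,cy)=(0.9611,0.2763)
member 4 (2-3): L=3.2134, (cx,cy)=(0.2406,0.9706)
member 5 (2-4): L=1.5500, (cx,cy)=(1.0000,0.0000)
member 6 (3-4): L=3.2143, (cx,cy)=(0.2417,-0.9703)
member 7 (3-5): L=1.4987, (cx,cy)=(0.9995,-0.0307)
member 8 (4-5): L=3.1564, (cx,cy)=(0.2284,0.9736)
member 9 (4-6): L=1.3980, (cx,cy)=(1.0000,0.0000)
member 10 (5-6): L=3.1467, (cx,cy)=(0.2151,-0.9766)
solve A·x = −loads:
  F[0-1] = -5165.6268 N (compression)
  F[0-2] = +4272.0695 N (tension)
  F[1-2] = +1427.2344 N (tension)
  F[1-3] = -820.6481 N (compression)
  F[2-3] = +1032.0319 N (tension)
  F[2-4] = +540.4473 N (tension)
  F[3-4] = -787.6226 N (compression)
  F[3-5] = -350.2200 N (compression)
  F[4-5] = +785.0185 N (tension)
  F[4-6] = +170.7401 N (tension)
  F[5-6] = -793.5985 N (compression)
  Rx@0 = -2774.0500 N
  Ry@0 = +4943.6462 N
  Ry@6 = +775.0138 N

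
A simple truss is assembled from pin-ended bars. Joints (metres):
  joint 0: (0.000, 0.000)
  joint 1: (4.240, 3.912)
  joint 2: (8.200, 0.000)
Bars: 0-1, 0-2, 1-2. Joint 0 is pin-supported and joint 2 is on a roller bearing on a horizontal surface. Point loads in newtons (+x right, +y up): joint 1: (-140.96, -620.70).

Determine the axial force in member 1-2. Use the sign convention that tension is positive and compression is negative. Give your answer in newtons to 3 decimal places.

N=3 nodes, M=3 members, R=3 reactions → 2N=6, M+R=6
member 0 (0-1): L=5.7690, (cx,cy)=(0.7350,0.6781)
member 1 (0-2): L=8.2000, (cx,cy)=(1.0000,0.0000)
member 2 (1-2): L=5.5664, (cx,cy)=(0.7114,-0.7028)
solve A·x = −loads:
  F[0-1] = -541.2136 N (compression)
  F[0-2] = +256.8120 N (tension)
  F[1-2] = -360.9925 N (compression)
  Rx@0 = +140.9600 N
  Ry@0 = +367.0009 N
  Ry@2 = +253.6991 N

-360.993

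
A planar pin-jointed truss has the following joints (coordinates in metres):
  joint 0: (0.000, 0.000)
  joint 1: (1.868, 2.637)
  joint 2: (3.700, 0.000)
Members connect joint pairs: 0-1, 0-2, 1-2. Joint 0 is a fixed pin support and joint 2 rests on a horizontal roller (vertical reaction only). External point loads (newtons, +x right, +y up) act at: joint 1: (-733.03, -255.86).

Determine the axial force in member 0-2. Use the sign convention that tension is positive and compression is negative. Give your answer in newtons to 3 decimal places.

N=3 nodes, M=3 members, R=3 reactions → 2N=6, M+R=6
member 0 (0-1): L=3.2316, (cx,cy)=(0.5780,0.8160)
member 1 (0-2): L=3.7000, (cx,cy)=(1.0000,0.0000)
member 2 (1-2): L=3.2109, (cx,cy)=(0.5706,-0.8213)
solve A·x = −loads:
  F[0-1] = -795.4813 N (compression)
  F[0-2] = -273.2075 N (compression)
  F[1-2] = +478.8465 N (tension)
  Rx@0 = +733.0300 N
  Ry@0 = +649.1177 N
  Ry@2 = -393.2577 N

-273.207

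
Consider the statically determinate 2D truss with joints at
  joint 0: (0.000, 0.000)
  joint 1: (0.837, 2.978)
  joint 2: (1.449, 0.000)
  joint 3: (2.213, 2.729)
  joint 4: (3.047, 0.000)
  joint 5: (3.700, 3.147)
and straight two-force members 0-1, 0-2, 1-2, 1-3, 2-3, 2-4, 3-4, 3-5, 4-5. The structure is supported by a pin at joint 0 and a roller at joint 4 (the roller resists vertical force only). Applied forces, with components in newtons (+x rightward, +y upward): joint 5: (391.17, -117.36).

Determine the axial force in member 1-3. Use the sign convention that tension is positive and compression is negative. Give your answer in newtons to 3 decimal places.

220.403

N=6 nodes, M=9 members, R=3 reactions → 2N=12, M+R=12
member 0 (0-1): L=3.0934, (cx,cy)=(0.2706,0.9627)
member 1 (0-2): L=1.4490, (cx,cy)=(1.0000,0.0000)
member 2 (1-2): L=3.0402, (cx,cy)=(0.2013,-0.9795)
member 3 (1-3): L=1.3983, (cx,cy)=(0.9840,-0.1781)
member 4 (2-3): L=2.8339, (cx,cy)=(0.2696,0.9630)
member 5 (2-4): L=1.5980, (cx,cy)=(1.0000,0.0000)
member 6 (3-4): L=2.8536, (cx,cy)=(0.2923,-0.9563)
member 7 (3-5): L=1.5446, (cx,cy)=(0.9627,0.2706)
member 8 (4-5): L=3.2140, (cx,cy)=(0.2032,0.9791)
solve A·x = −loads:
  F[0-1] = +445.7878 N (tension)
  F[0-2] = +270.5500 N (tension)
  F[1-2] = -478.1946 N (compression)
  F[1-3] = +220.4031 N (tension)
  F[2-3] = +486.4153 N (tension)
  F[2-4] = +43.1563 N (tension)
  F[3-4] = -319.0500 N (compression)
  F[3-5] = +458.3627 N (tension)
  F[4-5] = -246.5416 N (compression)
  Rx@0 = -391.1700 N
  Ry@0 = -429.1592 N
  Ry@4 = +546.5192 N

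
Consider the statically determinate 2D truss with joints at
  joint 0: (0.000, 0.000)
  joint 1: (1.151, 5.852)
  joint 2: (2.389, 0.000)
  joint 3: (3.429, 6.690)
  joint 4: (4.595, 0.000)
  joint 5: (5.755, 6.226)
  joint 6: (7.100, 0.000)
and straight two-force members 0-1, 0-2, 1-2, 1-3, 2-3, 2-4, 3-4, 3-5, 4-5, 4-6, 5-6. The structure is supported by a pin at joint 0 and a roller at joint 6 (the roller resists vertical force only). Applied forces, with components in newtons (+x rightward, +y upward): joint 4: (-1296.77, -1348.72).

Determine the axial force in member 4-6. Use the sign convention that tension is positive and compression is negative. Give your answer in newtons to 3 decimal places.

188.565

N=7 nodes, M=11 members, R=3 reactions → 2N=14, M+R=14
member 0 (0-1): L=5.9641, (cx,cy)=(0.1930,0.9812)
member 1 (0-2): L=2.3890, (cx,cy)=(1.0000,0.0000)
member 2 (1-2): L=5.9815, (cx,cy)=(0.2070,-0.9783)
member 3 (1-3): L=2.4272, (cx,cy)=(0.9385,0.3452)
member 4 (2-3): L=6.7704, (cx,cy)=(0.1536,0.9881)
member 5 (2-4): L=2.2060, (cx,cy)=(1.0000,0.0000)
member 6 (3-4): L=6.7909, (cx,cy)=(0.1717,-0.9851)
member 7 (3-5): L=2.3718, (cx,cy)=(0.9807,-0.1956)
member 8 (4-5): L=6.3331, (cx,cy)=(0.1832,0.9831)
member 9 (4-6): L=2.5050, (cx,cy)=(1.0000,0.0000)
member 10 (5-6): L=6.3696, (cx,cy)=(0.2112,-0.9775)
solve A·x = −loads:
  F[0-1] = -484.9680 N (compression)
  F[0-2] = -1203.1773 N (compression)
  F[1-2] = +418.6135 N (tension)
  F[1-3] = -192.0419 N (compression)
  F[2-3] = -414.4685 N (compression)
  F[2-4] = -1052.8696 N (compression)
  F[3-4] = +551.5900 N (tension)
  F[3-5] = -345.2809 N (compression)
  F[4-5] = +819.1801 N (tension)
  F[4-6] = +188.5655 N (tension)
  F[5-6] = -893.0044 N (compression)
  Rx@0 = +1296.7700 N
  Ry@0 = +475.8512 N
  Ry@6 = +872.8688 N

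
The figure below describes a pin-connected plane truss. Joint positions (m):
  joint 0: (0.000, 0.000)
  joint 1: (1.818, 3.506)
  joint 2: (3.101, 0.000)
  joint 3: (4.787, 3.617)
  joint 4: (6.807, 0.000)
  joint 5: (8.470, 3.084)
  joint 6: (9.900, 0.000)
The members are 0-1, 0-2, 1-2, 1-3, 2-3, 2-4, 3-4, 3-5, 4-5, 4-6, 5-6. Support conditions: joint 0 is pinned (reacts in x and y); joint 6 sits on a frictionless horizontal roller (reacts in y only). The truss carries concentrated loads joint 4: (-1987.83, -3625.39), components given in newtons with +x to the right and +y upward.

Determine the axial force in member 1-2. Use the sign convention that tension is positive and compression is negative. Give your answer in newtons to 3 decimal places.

N=7 nodes, M=11 members, R=3 reactions → 2N=14, M+R=14
member 0 (0-1): L=3.9493, (cx,cy)=(0.4603,0.8877)
member 1 (0-2): L=3.1010, (cx,cy)=(1.0000,0.0000)
member 2 (1-2): L=3.7334, (cx,cy)=(0.3437,-0.9391)
member 3 (1-3): L=2.9711, (cx,cy)=(0.9993,0.0374)
member 4 (2-3): L=3.9906, (cx,cy)=(0.4225,0.9064)
member 5 (2-4): L=3.7060, (cx,cy)=(1.0000,0.0000)
member 6 (3-4): L=4.1428, (cx,cy)=(0.4876,-0.8731)
member 7 (3-5): L=3.7214, (cx,cy)=(0.9897,-0.1432)
member 8 (4-5): L=3.5038, (cx,cy)=(0.4746,0.8802)
member 9 (4-6): L=3.0930, (cx,cy)=(1.0000,0.0000)
member 10 (5-6): L=3.3994, (cx,cy)=(0.4207,-0.9072)
solve A·x = −loads:
  F[0-1] = -1275.8814 N (compression)
  F[0-2] = -1400.5010 N (compression)
  F[1-2] = +1166.7727 N (tension)
  F[1-3] = -988.9884 N (compression)
  F[2-3] = -1208.9020 N (compression)
  F[2-4] = -488.7860 N (compression)
  F[3-4] = +1681.7232 N (tension)
  F[3-5] = -2343.1918 N (compression)
  F[4-5] = +2450.7548 N (tension)
  F[4-6] = +1155.8380 N (tension)
  F[5-6] = -2747.6655 N (compression)
  Rx@0 = +1987.8300 N
  Ry@0 = +1132.6597 N
  Ry@6 = +2492.7303 N

1166.773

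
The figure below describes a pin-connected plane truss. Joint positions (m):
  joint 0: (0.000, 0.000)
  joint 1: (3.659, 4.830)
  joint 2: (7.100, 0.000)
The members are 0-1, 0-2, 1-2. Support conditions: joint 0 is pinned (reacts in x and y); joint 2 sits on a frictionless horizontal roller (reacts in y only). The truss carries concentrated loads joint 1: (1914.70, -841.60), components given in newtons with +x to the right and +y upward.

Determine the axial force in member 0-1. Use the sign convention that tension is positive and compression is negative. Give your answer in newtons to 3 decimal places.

1122.389

N=3 nodes, M=3 members, R=3 reactions → 2N=6, M+R=6
member 0 (0-1): L=6.0595, (cx,cy)=(0.6038,0.7971)
member 1 (0-2): L=7.1000, (cx,cy)=(1.0000,0.0000)
member 2 (1-2): L=5.9304, (cx,cy)=(0.5802,-0.8145)
solve A·x = −loads:
  F[0-1] = +1122.3892 N (tension)
  F[0-2] = +1236.9474 N (tension)
  F[1-2] = -2131.8121 N (compression)
  Rx@0 = -1914.7000 N
  Ry@0 = -894.6557 N
  Ry@2 = +1736.2557 N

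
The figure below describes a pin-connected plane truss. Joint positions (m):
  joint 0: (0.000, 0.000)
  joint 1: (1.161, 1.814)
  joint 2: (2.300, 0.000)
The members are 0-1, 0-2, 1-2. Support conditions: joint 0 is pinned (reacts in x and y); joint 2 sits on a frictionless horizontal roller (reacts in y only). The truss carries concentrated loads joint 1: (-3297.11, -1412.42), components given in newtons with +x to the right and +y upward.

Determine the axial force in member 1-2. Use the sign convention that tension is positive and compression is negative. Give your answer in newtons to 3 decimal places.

2228.672

N=3 nodes, M=3 members, R=3 reactions → 2N=6, M+R=6
member 0 (0-1): L=2.1537, (cx,cy)=(0.5391,0.8423)
member 1 (0-2): L=2.3000, (cx,cy)=(1.0000,0.0000)
member 2 (1-2): L=2.1419, (cx,cy)=(0.5318,-0.8469)
solve A·x = −loads:
  F[0-1] = -3917.8634 N (compression)
  F[0-2] = -1185.1196 N (compression)
  F[1-2] = +2228.6724 N (tension)
  Rx@0 = +3297.1100 N
  Ry@0 = +3299.8713 N
  Ry@2 = -1887.4513 N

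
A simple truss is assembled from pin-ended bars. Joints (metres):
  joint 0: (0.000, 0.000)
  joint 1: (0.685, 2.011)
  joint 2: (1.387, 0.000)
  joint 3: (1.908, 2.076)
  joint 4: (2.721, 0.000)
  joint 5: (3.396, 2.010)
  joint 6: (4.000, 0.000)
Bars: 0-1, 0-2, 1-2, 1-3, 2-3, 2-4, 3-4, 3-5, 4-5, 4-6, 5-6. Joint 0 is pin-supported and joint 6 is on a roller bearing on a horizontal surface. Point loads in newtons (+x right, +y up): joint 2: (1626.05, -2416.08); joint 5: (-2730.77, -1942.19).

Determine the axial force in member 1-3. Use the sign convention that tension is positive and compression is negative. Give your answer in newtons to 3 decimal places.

-2199.610

N=7 nodes, M=11 members, R=3 reactions → 2N=14, M+R=14
member 0 (0-1): L=2.1245, (cx,cy)=(0.3224,0.9466)
member 1 (0-2): L=1.3870, (cx,cy)=(1.0000,0.0000)
member 2 (1-2): L=2.1300, (cx,cy)=(0.3296,-0.9441)
member 3 (1-3): L=1.2247, (cx,cy)=(0.9986,0.0531)
member 4 (2-3): L=2.1404, (cx,cy)=(0.2434,0.9699)
member 5 (2-4): L=1.3340, (cx,cy)=(1.0000,0.0000)
member 6 (3-4): L=2.2295, (cx,cy)=(0.3647,-0.9311)
member 7 (3-5): L=1.4895, (cx,cy)=(0.9990,-0.0443)
member 8 (4-5): L=2.1203, (cx,cy)=(0.3183,0.9480)
member 9 (4-6): L=1.2790, (cx,cy)=(1.0000,0.0000)
member 10 (5-6): L=2.0988, (cx,cy)=(0.2878,-0.9577)
solve A·x = −loads:
  F[0-1] = -3426.8063 N (compression)
  F[0-2] = +0.1999 N (tension)
  F[1-2] = +3312.0975 N (tension)
  F[1-3] = -2199.6097 N (compression)
  F[2-3] = -733.0142 N (compression)
  F[2-4] = -355.8337 N (compression)
  F[3-4] = +1019.7574 N (tension)
  F[3-5] = -2749.4945 N (compression)
  F[4-5] = -1001.6530 N (compression)
  F[4-6] = +334.8994 N (tension)
  F[5-6] = -1163.7140 N (compression)
  Rx@0 = +1104.7200 N
  Ry@0 = +3243.7869 N
  Ry@6 = +1114.4831 N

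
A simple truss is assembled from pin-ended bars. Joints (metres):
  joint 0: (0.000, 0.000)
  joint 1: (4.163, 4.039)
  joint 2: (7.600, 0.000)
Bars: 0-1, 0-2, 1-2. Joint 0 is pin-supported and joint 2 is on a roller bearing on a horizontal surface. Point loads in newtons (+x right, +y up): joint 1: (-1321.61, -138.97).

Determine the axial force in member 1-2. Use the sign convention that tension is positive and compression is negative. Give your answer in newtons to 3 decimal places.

N=3 nodes, M=3 members, R=3 reactions → 2N=6, M+R=6
member 0 (0-1): L=5.8004, (cx,cy)=(0.7177,0.6963)
member 1 (0-2): L=7.6000, (cx,cy)=(1.0000,0.0000)
member 2 (1-2): L=5.3034, (cx,cy)=(0.6481,-0.7616)
solve A·x = −loads:
  F[0-1] = -1098.9126 N (compression)
  F[0-2] = -532.9039 N (compression)
  F[1-2] = +822.2941 N (tension)
  Rx@0 = +1321.6100 N
  Ry@0 = +765.2135 N
  Ry@2 = -626.2435 N

822.294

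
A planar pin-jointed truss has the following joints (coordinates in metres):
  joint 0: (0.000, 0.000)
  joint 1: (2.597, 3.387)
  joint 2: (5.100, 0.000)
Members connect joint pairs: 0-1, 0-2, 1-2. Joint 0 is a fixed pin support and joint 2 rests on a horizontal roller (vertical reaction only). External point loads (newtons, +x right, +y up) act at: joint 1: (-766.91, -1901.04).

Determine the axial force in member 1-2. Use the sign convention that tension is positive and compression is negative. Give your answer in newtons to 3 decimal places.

-570.388

N=3 nodes, M=3 members, R=3 reactions → 2N=6, M+R=6
member 0 (0-1): L=4.2680, (cx,cy)=(0.6085,0.7936)
member 1 (0-2): L=5.1000, (cx,cy)=(1.0000,0.0000)
member 2 (1-2): L=4.2115, (cx,cy)=(0.5943,-0.8042)
solve A·x = −loads:
  F[0-1] = -1817.5015 N (compression)
  F[0-2] = +338.9957 N (tension)
  F[1-2] = -570.3884 N (compression)
  Rx@0 = +766.9100 N
  Ry@0 = +1442.3191 N
  Ry@2 = +458.7209 N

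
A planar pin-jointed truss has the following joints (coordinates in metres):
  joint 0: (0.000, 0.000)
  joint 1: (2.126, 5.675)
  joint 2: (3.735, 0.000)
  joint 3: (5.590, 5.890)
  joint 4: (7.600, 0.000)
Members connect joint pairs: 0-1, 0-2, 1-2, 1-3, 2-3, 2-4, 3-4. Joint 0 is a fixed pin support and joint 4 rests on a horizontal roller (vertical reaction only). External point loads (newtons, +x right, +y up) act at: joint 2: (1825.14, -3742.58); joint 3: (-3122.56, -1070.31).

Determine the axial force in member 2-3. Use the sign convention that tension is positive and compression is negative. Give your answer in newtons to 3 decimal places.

-711.731

N=5 nodes, M=7 members, R=3 reactions → 2N=10, M+R=10
member 0 (0-1): L=6.0602, (cx,cy)=(0.3508,0.9364)
member 1 (0-2): L=3.7350, (cx,cy)=(1.0000,0.0000)
member 2 (1-2): L=5.8987, (cx,cy)=(0.2728,-0.9621)
member 3 (1-3): L=3.4707, (cx,cy)=(0.9981,0.0619)
member 4 (2-3): L=6.1752, (cx,cy)=(0.3004,0.9538)
member 5 (2-4): L=3.8650, (cx,cy)=(1.0000,0.0000)
member 6 (3-4): L=6.2235, (cx,cy)=(0.3230,-0.9464)
solve A·x = −loads:
  F[0-1] = -4918.9804 N (compression)
  F[0-2] = +428.2371 N (tension)
  F[1-2] = +4595.7154 N (tension)
  F[1-3] = -2984.9752 N (compression)
  F[2-3] = -711.7305 N (compression)
  F[2-4] = +70.4825 N (tension)
  F[3-4] = -218.2334 N (compression)
  Rx@0 = +1297.4200 N
  Ry@0 = +4606.3517 N
  Ry@4 = +206.5383 N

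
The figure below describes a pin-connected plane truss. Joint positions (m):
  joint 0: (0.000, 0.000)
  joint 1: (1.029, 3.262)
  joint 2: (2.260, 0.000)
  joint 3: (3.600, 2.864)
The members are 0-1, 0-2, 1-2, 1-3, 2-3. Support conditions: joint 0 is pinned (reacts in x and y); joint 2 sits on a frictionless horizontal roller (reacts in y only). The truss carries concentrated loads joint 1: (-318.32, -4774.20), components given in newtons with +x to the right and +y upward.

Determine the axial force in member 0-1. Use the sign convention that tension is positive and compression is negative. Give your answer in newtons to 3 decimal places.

-3208.546

N=4 nodes, M=5 members, R=3 reactions → 2N=8, M+R=8
member 0 (0-1): L=3.4205, (cx,cy)=(0.3008,0.9537)
member 1 (0-2): L=2.2600, (cx,cy)=(1.0000,0.0000)
member 2 (1-2): L=3.4865, (cx,cy)=(0.3531,-0.9356)
member 3 (1-3): L=2.6016, (cx,cy)=(0.9882,-0.1530)
member 4 (2-3): L=3.1620, (cx,cy)=(0.4238,0.9058)
solve A·x = −loads:
  F[0-1] = -3208.5461 N (compression)
  F[0-2] = +646.9311 N (tension)
  F[1-2] = -1832.2949 N (compression)
  F[1-3] = +0.0000 N (tension)
  F[2-3] = -0.0000 N (compression)
  Rx@0 = +318.3200 N
  Ry@0 = +3059.9115 N
  Ry@2 = +1714.2885 N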